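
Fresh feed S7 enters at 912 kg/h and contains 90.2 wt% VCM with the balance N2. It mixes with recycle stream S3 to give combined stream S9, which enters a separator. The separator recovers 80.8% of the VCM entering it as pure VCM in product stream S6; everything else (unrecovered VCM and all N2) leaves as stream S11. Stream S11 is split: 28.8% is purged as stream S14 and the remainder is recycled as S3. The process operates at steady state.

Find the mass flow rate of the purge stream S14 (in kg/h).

N2 enters only via S7 and leaves only via the purge: 912×0.098 = 0.288×(N2 in S11), and the separator passes all N2, so N2 in S9 = N2 in S11 = 310.33 kg/h.
VCM in S9: m_A = 912×0.902 + (1−0.288)·(1−0.808)·m_A, so m_A = 822.62/0.8633 = 952.89 kg/h.
S11 = (1−0.808)×952.89 + 310.33 = 493.29 kg/h.
Purge S14 = 0.288×493.29 = 142.07 kg/h.

142.1 kg/h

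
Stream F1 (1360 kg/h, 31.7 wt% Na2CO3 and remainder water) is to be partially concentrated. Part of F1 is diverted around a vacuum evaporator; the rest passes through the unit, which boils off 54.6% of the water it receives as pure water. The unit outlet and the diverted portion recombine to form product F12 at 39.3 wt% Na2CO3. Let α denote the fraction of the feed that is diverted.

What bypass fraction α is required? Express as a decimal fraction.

All 1360×0.317 = 431.12 kg/h of Na2CO3 reaches F12, so F12 = 431.12/0.393 = 1097 kg/h and vapour = 263 kg/h.
The evaporator receives (1−α)·1360 of feed at 0.683 water and removes 0.546 of that water:
0.546×0.683×(1−α)×1360 = 263
(1−α) = 263/507.17 = 0.5186;  α = 0.4814.

0.481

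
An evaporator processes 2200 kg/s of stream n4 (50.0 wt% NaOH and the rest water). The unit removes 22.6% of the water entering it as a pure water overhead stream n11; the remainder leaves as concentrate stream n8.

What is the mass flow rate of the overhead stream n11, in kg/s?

water entering = 2200×0.500 = 1100 kg/s; overhead removed = 0.226×1100 = 248.6 kg/s.

248.6 kg/s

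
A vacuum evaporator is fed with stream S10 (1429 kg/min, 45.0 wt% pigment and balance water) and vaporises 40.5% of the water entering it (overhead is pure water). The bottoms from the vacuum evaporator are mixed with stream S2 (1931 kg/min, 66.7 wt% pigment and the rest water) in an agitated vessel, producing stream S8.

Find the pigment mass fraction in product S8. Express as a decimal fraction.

0.635

Vapour removed = 0.405×0.550×1429 = 318.31 kg/min; concentrate = 1110.7 kg/min.
pigment reaching the mixer = 643.05 (from concentrate) + 1931×0.667 = 1931 kg/min.
Product flow = 1110.7 + 1931 = 3041.7 kg/min; pigment fraction = 0.635.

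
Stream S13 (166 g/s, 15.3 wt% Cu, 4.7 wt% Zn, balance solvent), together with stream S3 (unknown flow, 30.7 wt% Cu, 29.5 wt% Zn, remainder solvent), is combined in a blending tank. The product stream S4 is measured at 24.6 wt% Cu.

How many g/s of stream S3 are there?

253.1 g/s

Let S3 be the unknown flow. Total out = 166 + S3.
Cu balance: 25.398 + 0.307·S3 = 0.246·(166 + S3)
(0.307 − 0.246)·S3 = 0.246×166 − 25.398 = 15.438
S3 = 15.438 / 0.061 = 253.08 g/s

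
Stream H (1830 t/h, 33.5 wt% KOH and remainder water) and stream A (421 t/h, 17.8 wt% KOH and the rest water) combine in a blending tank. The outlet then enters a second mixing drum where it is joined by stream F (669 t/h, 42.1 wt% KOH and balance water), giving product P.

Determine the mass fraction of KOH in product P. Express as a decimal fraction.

Overall, product flow = 2920 t/h.
KOH in = 1830×0.335 + 421×0.178 + 669×0.421 = 969.64 t/h.
KOH fraction in P = 0.3321.

0.3321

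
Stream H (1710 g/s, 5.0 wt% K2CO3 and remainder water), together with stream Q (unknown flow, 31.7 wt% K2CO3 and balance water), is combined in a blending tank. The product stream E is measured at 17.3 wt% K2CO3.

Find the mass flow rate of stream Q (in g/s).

Let Q be the unknown flow. Total out = 1710 + Q.
K2CO3 balance: 85.5 + 0.317·Q = 0.173·(1710 + Q)
(0.317 − 0.173)·Q = 0.173×1710 − 85.5 = 210.33
Q = 210.33 / 0.144 = 1460.6 g/s

1461 g/s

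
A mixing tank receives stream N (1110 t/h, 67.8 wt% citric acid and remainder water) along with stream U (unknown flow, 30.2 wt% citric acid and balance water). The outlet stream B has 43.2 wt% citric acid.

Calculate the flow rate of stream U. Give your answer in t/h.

Let U be the unknown flow. Total out = 1110 + U.
citric acid balance: 752.58 + 0.302·U = 0.432·(1110 + U)
(0.302 − 0.432)·U = 0.432×1110 − 752.58 = -273.06
U = -273.06 / -0.130 = 2100.5 t/h

2100 t/h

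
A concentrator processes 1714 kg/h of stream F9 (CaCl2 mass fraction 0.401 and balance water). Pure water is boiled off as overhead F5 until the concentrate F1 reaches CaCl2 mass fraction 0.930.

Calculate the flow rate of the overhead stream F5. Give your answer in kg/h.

CaCl2 is conserved: 1714×0.401 = 687.31 kg/h all reports to the concentrate.
Concentrate = 687.31/(target fraction) = 739.05 kg/h.
Overhead = 1714 − 739.05 = 974.95 kg/h.

975 kg/h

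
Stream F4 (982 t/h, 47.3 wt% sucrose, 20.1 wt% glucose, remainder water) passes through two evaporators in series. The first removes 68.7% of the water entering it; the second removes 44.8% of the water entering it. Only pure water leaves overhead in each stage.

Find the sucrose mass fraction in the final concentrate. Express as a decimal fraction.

0.648

water in feed = 982×0.326 = 320.13 t/h.
After stage 1: water left = (1−0.687)×320.13 = 100.2; stream total = 762.07 t/h.
After stage 2: water left = (1−0.448)×100.2 = 55.311; final concentrate = 717.18 t/h.
sucrose fraction = 464.49/717.18 = 0.648.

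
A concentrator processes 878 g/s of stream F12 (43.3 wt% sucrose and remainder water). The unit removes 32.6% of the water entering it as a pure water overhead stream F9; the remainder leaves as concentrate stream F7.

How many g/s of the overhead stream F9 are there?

162.3 g/s

water entering = 878×0.567 = 497.83 g/s; overhead removed = 0.326×497.83 = 162.29 g/s.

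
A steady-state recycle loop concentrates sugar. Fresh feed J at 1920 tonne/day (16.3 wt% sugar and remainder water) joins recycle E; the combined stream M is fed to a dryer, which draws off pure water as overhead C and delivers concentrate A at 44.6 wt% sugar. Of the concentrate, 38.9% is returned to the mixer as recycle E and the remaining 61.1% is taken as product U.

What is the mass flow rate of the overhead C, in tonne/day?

Overall sugar balance (none leaves overhead): sugar in fresh feed = sugar in product, i.e. 1920×0.163 = (1−0.389)·A·0.446.
A = 312.96/(0.446×0.611) = 1148.5 tonne/day.
Recycle E = 0.389×1148.5 = 446.75 tonne/day.
Combined feed M = 1920 + 446.75 = 2366.7 tonne/day.
Overhead C = M − A = 2366.7 − 1148.5 = 1218.3 tonne/day.

1218 tonne/day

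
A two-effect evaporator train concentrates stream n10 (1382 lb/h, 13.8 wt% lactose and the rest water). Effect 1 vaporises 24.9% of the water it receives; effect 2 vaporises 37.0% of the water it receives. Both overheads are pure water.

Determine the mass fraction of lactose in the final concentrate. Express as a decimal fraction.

0.253

water in feed = 1382×0.862 = 1191.3 lb/h.
After stage 1: water left = (1−0.249)×1191.3 = 894.65; stream total = 1085.4 lb/h.
After stage 2: water left = (1−0.370)×894.65 = 563.63; final concentrate = 754.35 lb/h.
lactose fraction = 190.72/754.35 = 0.253.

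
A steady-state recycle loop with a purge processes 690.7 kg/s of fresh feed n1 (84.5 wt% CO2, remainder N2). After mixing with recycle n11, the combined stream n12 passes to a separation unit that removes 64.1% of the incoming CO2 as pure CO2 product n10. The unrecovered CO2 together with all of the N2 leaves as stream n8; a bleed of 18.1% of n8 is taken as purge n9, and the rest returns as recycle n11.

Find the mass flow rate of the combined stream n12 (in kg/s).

1418 kg/s

N2 enters only via n1 and leaves only via the purge: 690.7×0.155 = 0.181×(N2 in n8), and the separation unit passes all N2, so N2 in n12 = N2 in n8 = 591.48 kg/s.
CO2 in n12: m_A = 690.7×0.845 + (1−0.181)·(1−0.641)·m_A, so m_A = 583.64/0.7060 = 826.71 kg/s.
n12 = 826.71 + 591.48 = 1418.2 kg/s.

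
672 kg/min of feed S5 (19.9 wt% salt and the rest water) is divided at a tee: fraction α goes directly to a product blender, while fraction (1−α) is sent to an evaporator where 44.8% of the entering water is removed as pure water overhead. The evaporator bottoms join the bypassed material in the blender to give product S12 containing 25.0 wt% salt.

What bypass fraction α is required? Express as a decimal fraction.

All 672×0.199 = 133.73 kg/min of salt reaches S12, so S12 = 133.73/0.250 = 534.91 kg/min and vapour = 137.09 kg/min.
The evaporator receives (1−α)·672 of feed at 0.801 water and removes 0.448 of that water:
0.448×0.801×(1−α)×672 = 137.09
(1−α) = 137.09/241.15 = 0.5685;  α = 0.4315.

0.432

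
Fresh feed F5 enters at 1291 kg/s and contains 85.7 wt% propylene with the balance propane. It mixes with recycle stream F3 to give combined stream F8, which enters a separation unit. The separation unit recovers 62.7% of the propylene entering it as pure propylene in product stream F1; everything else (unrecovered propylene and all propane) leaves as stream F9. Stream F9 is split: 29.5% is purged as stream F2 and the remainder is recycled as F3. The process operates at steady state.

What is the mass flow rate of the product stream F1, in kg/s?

propylene in F8: m_A = 1291×0.857 + (1−0.295)·(1−0.627)·m_A, so m_A = 1106.4/0.7370 = 1501.1 kg/s.
Product F1 = 0.627×1501.1 = 941.21 kg/s.

941.2 kg/s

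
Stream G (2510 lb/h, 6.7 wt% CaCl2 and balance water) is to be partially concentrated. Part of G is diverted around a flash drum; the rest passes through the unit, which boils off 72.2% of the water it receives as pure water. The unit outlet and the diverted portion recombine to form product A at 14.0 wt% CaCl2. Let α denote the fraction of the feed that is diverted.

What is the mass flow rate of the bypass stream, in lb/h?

All 2510×0.067 = 168.17 lb/h of CaCl2 reaches A, so A = 168.17/0.140 = 1201.2 lb/h and vapour = 1308.8 lb/h.
The evaporator receives (1−α)·2510 of feed at 0.933 water and removes 0.722 of that water:
0.722×0.933×(1−α)×2510 = 1308.8
(1−α) = 1308.8/1690.8 = 0.7741;  α = 0.2259.
Bypass flow = 0.2259×2510 = 567.1 lb/h.

567.1 lb/h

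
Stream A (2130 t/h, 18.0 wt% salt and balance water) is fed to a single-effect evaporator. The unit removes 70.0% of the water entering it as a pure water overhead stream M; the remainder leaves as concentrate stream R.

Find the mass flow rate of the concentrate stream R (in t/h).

907.4 t/h

water entering = 2130×0.820 = 1746.6 t/h; overhead removed = 0.700×1746.6 = 1222.6 t/h.
Concentrate = 2130 − 1222.6 = 907.38 t/h.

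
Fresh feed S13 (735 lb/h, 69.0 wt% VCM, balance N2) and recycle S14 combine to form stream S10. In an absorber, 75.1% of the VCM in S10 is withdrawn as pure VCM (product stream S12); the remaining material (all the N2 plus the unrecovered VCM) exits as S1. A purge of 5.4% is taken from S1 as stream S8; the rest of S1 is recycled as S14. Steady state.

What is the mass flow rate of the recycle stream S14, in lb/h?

N2 enters only via S13 and leaves only via the purge: 735×0.310 = 0.054×(N2 in S1), and the absorber passes all N2, so N2 in S10 = N2 in S1 = 4219.4 lb/h.
VCM in S10: m_A = 735×0.690 + (1−0.054)·(1−0.751)·m_A, so m_A = 507.15/0.7644 = 663.42 lb/h.
S1 = (1−0.751)×663.42 + 4219.4 = 4384.6 lb/h.
Recycle S14 = (1−0.054)×4384.6 = 4147.9 lb/h.

4148 lb/h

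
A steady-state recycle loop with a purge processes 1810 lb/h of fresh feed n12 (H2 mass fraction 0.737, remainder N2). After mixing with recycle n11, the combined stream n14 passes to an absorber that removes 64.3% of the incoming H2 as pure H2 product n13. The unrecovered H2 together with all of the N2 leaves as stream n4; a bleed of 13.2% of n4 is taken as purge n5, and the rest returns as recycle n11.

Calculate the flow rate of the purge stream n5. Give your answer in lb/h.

N2 enters only via n12 and leaves only via the purge: 1810×0.263 = 0.132×(N2 in n4), and the absorber passes all N2, so N2 in n14 = N2 in n4 = 3606.3 lb/h.
H2 in n14: m_A = 1810×0.737 + (1−0.132)·(1−0.643)·m_A, so m_A = 1334/0.6901 = 1932.9 lb/h.
n4 = (1−0.643)×1932.9 + 3606.3 = 4296.3 lb/h.
Purge n5 = 0.132×4296.3 = 567.12 lb/h.

567.1 lb/h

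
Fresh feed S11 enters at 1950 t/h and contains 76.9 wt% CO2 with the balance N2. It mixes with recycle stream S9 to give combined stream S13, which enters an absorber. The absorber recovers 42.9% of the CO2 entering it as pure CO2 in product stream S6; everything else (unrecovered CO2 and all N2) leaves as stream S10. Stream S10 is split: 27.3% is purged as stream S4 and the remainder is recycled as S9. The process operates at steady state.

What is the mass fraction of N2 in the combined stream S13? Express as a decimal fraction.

N2 enters only via S11 and leaves only via the purge: 1950×0.231 = 0.273×(N2 in S10), and the absorber passes all N2, so N2 in S13 = N2 in S10 = 1650 t/h.
CO2 in S13: m_A = 1950×0.769 + (1−0.273)·(1−0.429)·m_A, so m_A = 1499.5/0.5849 = 2563.8 t/h.
S13 = 2563.8 + 1650 = 4213.8 t/h.
N2 fraction in S13 = 1650/4213.8 = 0.392.

0.392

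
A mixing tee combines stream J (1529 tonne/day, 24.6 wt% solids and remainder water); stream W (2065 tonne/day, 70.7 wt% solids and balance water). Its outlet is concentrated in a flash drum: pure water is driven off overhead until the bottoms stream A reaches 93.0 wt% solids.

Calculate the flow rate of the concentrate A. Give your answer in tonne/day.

1974 tonne/day

solids entering = 1529×0.246 + 2065×0.707 = 1836.1 tonne/day.
All solids reports to A, so A = 1836.1/0.930 = 1974.3 tonne/day.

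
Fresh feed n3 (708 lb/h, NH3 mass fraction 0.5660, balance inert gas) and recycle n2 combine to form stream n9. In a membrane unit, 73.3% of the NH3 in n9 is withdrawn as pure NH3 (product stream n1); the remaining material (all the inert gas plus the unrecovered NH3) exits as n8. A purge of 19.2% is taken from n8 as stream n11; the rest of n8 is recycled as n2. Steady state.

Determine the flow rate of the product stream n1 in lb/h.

NH3 in n9: m_A = 708×0.566 + (1−0.192)·(1−0.733)·m_A, so m_A = 400.73/0.7843 = 510.96 lb/h.
Product n1 = 0.733×510.96 = 374.53 lb/h.

374.5 lb/h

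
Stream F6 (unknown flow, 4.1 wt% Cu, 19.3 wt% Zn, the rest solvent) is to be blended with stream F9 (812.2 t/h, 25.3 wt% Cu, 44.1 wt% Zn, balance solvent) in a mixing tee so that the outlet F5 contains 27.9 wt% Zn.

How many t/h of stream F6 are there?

Let F6 be the unknown flow. Total out = 812.2 + F6.
Zn balance: 358.18 + 0.193·F6 = 0.279·(812.2 + F6)
(0.193 − 0.279)·F6 = 0.279×812.2 − 358.18 = -131.58
F6 = -131.58 / -0.086 = 1530 t/h

1530 t/h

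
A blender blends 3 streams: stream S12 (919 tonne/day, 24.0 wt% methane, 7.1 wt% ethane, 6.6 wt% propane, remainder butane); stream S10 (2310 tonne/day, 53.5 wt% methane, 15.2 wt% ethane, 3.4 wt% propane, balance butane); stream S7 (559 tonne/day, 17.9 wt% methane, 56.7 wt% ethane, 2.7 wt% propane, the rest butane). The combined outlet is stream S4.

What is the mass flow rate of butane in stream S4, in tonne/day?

butane out = butane in = 919×0.623 + 2310×0.279 + 559×0.227 = 1343.9 tonne/day.

1344 tonne/day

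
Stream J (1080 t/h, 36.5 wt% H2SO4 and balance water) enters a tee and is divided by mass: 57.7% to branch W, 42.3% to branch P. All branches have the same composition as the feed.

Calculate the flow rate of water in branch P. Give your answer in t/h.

Branch P total = 0.423×1080 = 456.84 t/h.
water in P = 0.635×456.84 = 290.09 t/h.

290.1 t/h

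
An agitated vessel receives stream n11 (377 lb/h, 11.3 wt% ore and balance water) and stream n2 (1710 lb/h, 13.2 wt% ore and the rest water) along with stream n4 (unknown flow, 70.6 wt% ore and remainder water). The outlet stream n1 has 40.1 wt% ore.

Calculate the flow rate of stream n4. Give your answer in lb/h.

Let n4 be the unknown flow. Total out = 2087 + n4.
ore balance: 268.32 + 0.706·n4 = 0.401·(2087 + n4)
(0.706 − 0.401)·n4 = 0.401×2087 − 268.32 = 568.57
n4 = 568.57 / 0.305 = 1864.2 lb/h

1864 lb/h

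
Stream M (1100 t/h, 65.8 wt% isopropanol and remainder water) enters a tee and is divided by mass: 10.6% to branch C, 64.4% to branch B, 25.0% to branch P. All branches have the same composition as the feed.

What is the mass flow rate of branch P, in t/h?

275 t/h

Branch P flow = 0.250×1100 = 275 t/h.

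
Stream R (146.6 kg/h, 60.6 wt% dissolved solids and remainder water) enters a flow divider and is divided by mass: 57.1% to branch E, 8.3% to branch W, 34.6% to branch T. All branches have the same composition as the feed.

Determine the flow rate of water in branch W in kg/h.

Branch W total = 0.083×146.6 = 12.168 kg/h.
water in W = 0.394×12.168 = 4.7941 kg/h.

4.794 kg/h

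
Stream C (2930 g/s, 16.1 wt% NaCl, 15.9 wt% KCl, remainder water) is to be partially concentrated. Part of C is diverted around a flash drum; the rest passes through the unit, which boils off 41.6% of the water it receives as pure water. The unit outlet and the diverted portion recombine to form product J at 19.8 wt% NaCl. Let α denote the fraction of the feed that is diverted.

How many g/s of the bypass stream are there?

All 2930×0.161 = 471.73 g/s of NaCl reaches J, so J = 471.73/0.198 = 2382.5 g/s and vapour = 547.53 g/s.
The evaporator receives (1−α)·2930 of feed at 0.680 water and removes 0.416 of that water:
0.416×0.680×(1−α)×2930 = 547.53
(1−α) = 547.53/828.84 = 0.6606;  α = 0.3394.
Bypass flow = 0.3394×2930 = 994.46 g/s.

994.5 g/s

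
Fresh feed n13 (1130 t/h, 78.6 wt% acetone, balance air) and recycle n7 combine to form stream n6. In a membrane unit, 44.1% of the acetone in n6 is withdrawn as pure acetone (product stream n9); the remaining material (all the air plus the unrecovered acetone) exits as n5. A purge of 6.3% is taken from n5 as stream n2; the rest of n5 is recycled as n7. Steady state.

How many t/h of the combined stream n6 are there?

air enters only via n13 and leaves only via the purge: 1130×0.214 = 0.063×(air in n5), and the membrane unit passes all air, so air in n6 = air in n5 = 3838.4 t/h.
acetone in n6: m_A = 1130×0.786 + (1−0.063)·(1−0.441)·m_A, so m_A = 888.18/0.4762 = 1865.1 t/h.
n6 = 1865.1 + 3838.4 = 5703.5 t/h.

5703 t/h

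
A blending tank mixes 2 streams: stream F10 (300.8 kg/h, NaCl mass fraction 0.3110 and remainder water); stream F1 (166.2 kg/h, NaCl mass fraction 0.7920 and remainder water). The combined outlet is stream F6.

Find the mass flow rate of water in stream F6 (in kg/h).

water out = water in = 300.8×0.689 + 166.2×0.208 = 241.82 kg/h.

241.8 kg/h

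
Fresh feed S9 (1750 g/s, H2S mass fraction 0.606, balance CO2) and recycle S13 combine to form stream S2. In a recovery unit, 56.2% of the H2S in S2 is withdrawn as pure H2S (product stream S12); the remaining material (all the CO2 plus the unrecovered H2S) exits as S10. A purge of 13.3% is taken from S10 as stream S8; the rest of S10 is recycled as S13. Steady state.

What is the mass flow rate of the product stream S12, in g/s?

960.9 g/s

H2S in S2: m_A = 1750×0.606 + (1−0.133)·(1−0.562)·m_A, so m_A = 1060.5/0.6203 = 1709.8 g/s.
Product S12 = 0.562×1709.8 = 960.9 g/s.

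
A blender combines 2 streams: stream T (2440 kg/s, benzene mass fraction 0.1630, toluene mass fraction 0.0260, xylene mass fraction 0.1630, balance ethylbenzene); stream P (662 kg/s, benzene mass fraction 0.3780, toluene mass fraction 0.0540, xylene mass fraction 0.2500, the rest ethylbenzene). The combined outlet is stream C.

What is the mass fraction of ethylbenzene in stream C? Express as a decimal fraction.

Total flow out = 2440 + 662 = 3102 kg/s.
ethylbenzene in = 2440×0.648 + 662×0.318 = 1791.6 kg/s.
ethylbenzene mass fraction in C = 1791.6/3102 = 0.5776.

0.5776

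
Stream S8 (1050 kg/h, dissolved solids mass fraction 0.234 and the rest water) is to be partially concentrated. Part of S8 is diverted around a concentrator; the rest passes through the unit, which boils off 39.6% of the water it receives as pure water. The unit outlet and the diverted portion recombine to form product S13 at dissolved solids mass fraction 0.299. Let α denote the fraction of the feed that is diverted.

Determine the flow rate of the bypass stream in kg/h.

All 1050×0.234 = 245.7 kg/h of dissolved solids reaches S13, so S13 = 245.7/0.299 = 821.74 kg/h and vapour = 228.26 kg/h.
The evaporator receives (1−α)·1050 of feed at 0.766 water and removes 0.396 of that water:
0.396×0.766×(1−α)×1050 = 228.26
(1−α) = 228.26/318.5 = 0.7167;  α = 0.2833.
Bypass flow = 0.2833×1050 = 297.5 kg/h.

297.5 kg/h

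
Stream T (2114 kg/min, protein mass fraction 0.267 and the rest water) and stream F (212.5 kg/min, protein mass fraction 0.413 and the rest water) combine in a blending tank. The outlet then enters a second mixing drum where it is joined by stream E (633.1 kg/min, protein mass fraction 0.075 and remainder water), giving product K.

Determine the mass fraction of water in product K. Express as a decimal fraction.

0.764

Overall, product flow = 2959.6 kg/min.
water in = 2114×0.733 + 212.5×0.587 + 633.1×0.925 = 2259.9 kg/min.
water fraction in K = 0.764.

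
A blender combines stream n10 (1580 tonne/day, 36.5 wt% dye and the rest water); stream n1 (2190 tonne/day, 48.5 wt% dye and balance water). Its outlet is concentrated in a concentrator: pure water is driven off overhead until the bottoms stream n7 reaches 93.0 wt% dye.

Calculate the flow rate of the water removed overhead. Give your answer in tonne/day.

2008 tonne/day

dye entering = 1580×0.365 + 2190×0.485 = 1638.8 tonne/day.
All dye reports to n7, so n7 = 1638.8/0.930 = 1762.2 tonne/day.
Total feed = 3770 tonne/day; overhead = 3770 − 1762.2 = 2007.8 tonne/day.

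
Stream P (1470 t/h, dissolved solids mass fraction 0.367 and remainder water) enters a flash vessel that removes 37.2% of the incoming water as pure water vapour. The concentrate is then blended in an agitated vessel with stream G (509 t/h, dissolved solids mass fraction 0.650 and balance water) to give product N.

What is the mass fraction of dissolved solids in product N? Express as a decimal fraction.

0.533

Vapour removed = 0.372×0.633×1470 = 346.15 t/h; concentrate = 1123.9 t/h.
dissolved solids reaching the mixer = 539.49 (from concentrate) + 509×0.650 = 870.34 t/h.
Product flow = 1123.9 + 509 = 1632.9 t/h; dissolved solids fraction = 0.533.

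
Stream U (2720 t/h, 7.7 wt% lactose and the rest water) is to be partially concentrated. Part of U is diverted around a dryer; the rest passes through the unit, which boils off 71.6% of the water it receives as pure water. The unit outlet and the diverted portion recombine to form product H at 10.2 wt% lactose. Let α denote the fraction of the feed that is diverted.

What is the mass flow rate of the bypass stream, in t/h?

1711 t/h

All 2720×0.077 = 209.44 t/h of lactose reaches H, so H = 209.44/0.102 = 2053.3 t/h and vapour = 666.67 t/h.
The evaporator receives (1−α)·2720 of feed at 0.923 water and removes 0.716 of that water:
0.716×0.923×(1−α)×2720 = 666.67
(1−α) = 666.67/1797.6 = 0.3709;  α = 0.6291.
Bypass flow = 0.6291×2720 = 1711.2 t/h.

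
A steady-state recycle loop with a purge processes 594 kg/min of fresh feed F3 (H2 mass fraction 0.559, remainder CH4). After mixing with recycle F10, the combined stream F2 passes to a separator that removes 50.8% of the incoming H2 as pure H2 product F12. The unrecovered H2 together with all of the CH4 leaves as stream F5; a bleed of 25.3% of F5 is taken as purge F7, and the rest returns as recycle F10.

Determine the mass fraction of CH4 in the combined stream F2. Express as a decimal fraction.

0.664

CH4 enters only via F3 and leaves only via the purge: 594×0.441 = 0.253×(CH4 in F5), and the separator passes all CH4, so CH4 in F2 = CH4 in F5 = 1035.4 kg/min.
H2 in F2: m_A = 594×0.559 + (1−0.253)·(1−0.508)·m_A, so m_A = 332.05/0.6325 = 524.99 kg/min.
F2 = 524.99 + 1035.4 = 1560.4 kg/min.
CH4 fraction in F2 = 1035.4/1560.4 = 0.664.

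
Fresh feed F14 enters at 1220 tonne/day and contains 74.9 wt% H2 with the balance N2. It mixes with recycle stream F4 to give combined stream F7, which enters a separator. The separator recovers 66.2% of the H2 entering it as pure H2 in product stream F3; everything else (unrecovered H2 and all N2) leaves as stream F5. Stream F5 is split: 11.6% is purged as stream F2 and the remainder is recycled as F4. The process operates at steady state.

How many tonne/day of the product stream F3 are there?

862.7 tonne/day

H2 in F7: m_A = 1220×0.749 + (1−0.116)·(1−0.662)·m_A, so m_A = 913.78/0.7012 = 1303.2 tonne/day.
Product F3 = 0.662×1303.2 = 862.69 tonne/day.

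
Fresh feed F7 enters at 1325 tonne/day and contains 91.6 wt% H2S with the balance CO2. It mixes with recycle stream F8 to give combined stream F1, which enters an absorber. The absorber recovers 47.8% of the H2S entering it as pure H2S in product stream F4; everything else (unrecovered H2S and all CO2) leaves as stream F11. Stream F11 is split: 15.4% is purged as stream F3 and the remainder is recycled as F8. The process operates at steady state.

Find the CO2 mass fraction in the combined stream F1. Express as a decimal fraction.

0.2495

CO2 enters only via F7 and leaves only via the purge: 1325×0.084 = 0.154×(CO2 in F11), and the absorber passes all CO2, so CO2 in F1 = CO2 in F11 = 722.73 tonne/day.
H2S in F1: m_A = 1325×0.916 + (1−0.154)·(1−0.478)·m_A, so m_A = 1213.7/0.5584 = 2173.6 tonne/day.
F1 = 2173.6 + 722.73 = 2896.3 tonne/day.
CO2 fraction in F1 = 722.73/2896.3 = 0.2495.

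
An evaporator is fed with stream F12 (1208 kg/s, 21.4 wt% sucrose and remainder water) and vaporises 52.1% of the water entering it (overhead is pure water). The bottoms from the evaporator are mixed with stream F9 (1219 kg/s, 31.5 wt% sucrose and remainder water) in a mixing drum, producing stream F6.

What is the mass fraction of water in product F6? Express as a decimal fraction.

Vapour removed = 0.521×0.786×1208 = 494.68 kg/s; concentrate = 713.32 kg/s.
water reaching the mixer = 454.8 (from concentrate) + 1219×0.685 = 1289.8 kg/s.
Product flow = 713.32 + 1219 = 1932.3 kg/s; water fraction = 0.667.

0.667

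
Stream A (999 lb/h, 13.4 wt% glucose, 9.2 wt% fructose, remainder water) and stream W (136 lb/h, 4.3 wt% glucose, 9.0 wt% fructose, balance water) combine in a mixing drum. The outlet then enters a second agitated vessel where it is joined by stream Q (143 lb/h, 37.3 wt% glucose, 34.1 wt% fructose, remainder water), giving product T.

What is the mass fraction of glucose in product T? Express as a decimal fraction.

Overall, product flow = 1278 lb/h.
glucose in = 999×0.134 + 136×0.043 + 143×0.373 = 193.05 lb/h.
glucose fraction in T = 0.151.

0.151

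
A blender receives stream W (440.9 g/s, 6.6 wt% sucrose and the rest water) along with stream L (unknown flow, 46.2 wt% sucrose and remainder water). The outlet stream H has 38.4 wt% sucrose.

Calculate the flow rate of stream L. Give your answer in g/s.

Let L be the unknown flow. Total out = 440.9 + L.
sucrose balance: 29.099 + 0.462·L = 0.384·(440.9 + L)
(0.462 − 0.384)·L = 0.384×440.9 − 29.099 = 140.21
L = 140.21 / 0.078 = 1797.5 g/s

1798 g/s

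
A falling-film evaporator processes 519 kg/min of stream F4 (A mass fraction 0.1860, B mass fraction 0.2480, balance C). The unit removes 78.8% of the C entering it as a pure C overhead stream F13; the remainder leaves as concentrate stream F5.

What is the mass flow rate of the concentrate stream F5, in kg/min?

C entering = 519×0.566 = 293.75 kg/min; overhead removed = 0.788×293.75 = 231.48 kg/min.
Concentrate = 519 − 231.48 = 287.52 kg/min.

287.5 kg/min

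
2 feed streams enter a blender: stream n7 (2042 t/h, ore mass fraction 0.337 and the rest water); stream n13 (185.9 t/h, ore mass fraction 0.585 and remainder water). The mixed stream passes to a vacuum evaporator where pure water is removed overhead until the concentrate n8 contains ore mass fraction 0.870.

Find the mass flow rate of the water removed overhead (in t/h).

1312 t/h

ore entering = 2042×0.337 + 185.9×0.585 = 796.91 t/h.
All ore reports to n8, so n8 = 796.91/0.870 = 915.98 t/h.
Total feed = 2227.9 t/h; overhead = 2227.9 − 915.98 = 1311.9 t/h.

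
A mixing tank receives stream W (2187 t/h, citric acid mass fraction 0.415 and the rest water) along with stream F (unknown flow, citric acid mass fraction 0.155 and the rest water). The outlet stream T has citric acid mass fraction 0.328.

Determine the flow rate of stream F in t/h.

1100 t/h

Let F be the unknown flow. Total out = 2187 + F.
citric acid balance: 907.6 + 0.155·F = 0.328·(2187 + F)
(0.155 − 0.328)·F = 0.328×2187 − 907.6 = -190.27
F = -190.27 / -0.173 = 1099.8 t/h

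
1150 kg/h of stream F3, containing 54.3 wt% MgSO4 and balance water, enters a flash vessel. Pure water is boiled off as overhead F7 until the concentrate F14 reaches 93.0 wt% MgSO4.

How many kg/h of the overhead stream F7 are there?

MgSO4 is conserved: 1150×0.543 = 624.45 kg/h all reports to the concentrate.
Concentrate = 624.45/(target fraction) = 671.45 kg/h.
Overhead = 1150 − 671.45 = 478.55 kg/h.

478.5 kg/h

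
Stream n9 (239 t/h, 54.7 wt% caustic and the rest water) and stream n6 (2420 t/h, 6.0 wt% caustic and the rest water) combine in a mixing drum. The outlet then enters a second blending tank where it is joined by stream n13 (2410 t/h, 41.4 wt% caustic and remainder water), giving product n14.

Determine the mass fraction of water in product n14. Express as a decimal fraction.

0.749

Overall, product flow = 5069 t/h.
water in = 239×0.453 + 2420×0.940 + 2410×0.586 = 3795.3 t/h.
water fraction in n14 = 0.749.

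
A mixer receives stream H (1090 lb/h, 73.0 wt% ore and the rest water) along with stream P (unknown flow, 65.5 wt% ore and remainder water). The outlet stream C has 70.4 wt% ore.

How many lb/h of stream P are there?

578.4 lb/h

Let P be the unknown flow. Total out = 1090 + P.
ore balance: 795.7 + 0.655·P = 0.704·(1090 + P)
(0.655 − 0.704)·P = 0.704×1090 − 795.7 = -28.34
P = -28.34 / -0.049 = 578.37 lb/h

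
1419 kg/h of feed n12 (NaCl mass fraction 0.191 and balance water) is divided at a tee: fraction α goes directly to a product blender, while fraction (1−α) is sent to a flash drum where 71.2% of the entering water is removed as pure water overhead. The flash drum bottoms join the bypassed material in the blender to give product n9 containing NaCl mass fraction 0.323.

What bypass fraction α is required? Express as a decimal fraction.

All 1419×0.191 = 271.03 kg/h of NaCl reaches n9, so n9 = 271.03/0.323 = 839.1 kg/h and vapour = 579.9 kg/h.
The evaporator receives (1−α)·1419 of feed at 0.809 water and removes 0.712 of that water:
0.712×0.809×(1−α)×1419 = 579.9
(1−α) = 579.9/817.36 = 0.7095;  α = 0.2905.

0.291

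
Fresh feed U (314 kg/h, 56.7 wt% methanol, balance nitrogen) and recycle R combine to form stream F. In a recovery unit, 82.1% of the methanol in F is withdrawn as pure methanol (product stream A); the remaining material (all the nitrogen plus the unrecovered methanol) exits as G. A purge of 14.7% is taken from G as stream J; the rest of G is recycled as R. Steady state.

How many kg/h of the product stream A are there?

methanol in F: m_A = 314×0.567 + (1−0.147)·(1−0.821)·m_A, so m_A = 178.04/0.8473 = 210.12 kg/h.
Product A = 0.821×210.12 = 172.51 kg/h.

172.5 kg/h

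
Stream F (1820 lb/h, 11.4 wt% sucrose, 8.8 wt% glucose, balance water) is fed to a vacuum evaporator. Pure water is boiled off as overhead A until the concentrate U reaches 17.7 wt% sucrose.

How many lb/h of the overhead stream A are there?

sucrose is conserved: 1820×0.114 = 207.48 lb/h all reports to the concentrate.
Concentrate = 207.48/(target fraction) = 1172.2 lb/h.
Overhead = 1820 − 1172.2 = 647.8 lb/h.

647.8 lb/h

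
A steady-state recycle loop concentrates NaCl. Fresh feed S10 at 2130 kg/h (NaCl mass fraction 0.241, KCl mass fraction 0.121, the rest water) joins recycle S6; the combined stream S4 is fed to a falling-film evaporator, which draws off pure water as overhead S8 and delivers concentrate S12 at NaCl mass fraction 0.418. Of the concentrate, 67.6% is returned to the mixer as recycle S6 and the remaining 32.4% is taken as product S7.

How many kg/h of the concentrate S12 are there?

Overall NaCl balance (none leaves overhead): NaCl in fresh feed = NaCl in product, i.e. 2130×0.241 = (1−0.676)·S12·0.418.
S12 = 513.33/(0.418×0.324) = 3790.3 kg/h.

3790 kg/h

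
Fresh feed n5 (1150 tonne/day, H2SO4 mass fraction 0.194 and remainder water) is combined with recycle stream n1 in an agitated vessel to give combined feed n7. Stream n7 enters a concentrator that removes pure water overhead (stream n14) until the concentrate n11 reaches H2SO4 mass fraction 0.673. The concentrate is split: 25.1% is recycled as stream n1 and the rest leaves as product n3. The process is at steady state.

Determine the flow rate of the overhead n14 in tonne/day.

818.5 tonne/day

Overall H2SO4 balance (none leaves overhead): H2SO4 in fresh feed = H2SO4 in product, i.e. 1150×0.194 = (1−0.251)·n11·0.673.
n11 = 223.1/(0.673×0.749) = 442.59 tonne/day.
Recycle n1 = 0.251×442.59 = 111.09 tonne/day.
Combined feed n7 = 1150 + 111.09 = 1261.1 tonne/day.
Overhead n14 = n7 − n11 = 1261.1 − 442.59 = 818.5 tonne/day.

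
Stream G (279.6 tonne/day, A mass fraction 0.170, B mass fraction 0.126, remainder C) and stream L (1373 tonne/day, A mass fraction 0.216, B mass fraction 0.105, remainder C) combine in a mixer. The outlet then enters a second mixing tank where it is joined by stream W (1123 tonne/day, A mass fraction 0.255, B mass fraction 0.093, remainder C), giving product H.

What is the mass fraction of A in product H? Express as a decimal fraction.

Overall, product flow = 2775.6 tonne/day.
A in = 279.6×0.170 + 1373×0.216 + 1123×0.255 = 630.47 tonne/day.
A fraction in H = 0.227.

0.227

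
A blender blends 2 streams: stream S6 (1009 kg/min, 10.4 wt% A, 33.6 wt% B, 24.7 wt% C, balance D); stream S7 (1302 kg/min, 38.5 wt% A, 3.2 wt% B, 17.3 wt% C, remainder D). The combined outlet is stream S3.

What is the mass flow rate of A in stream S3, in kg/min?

A out = A in = 1009×0.104 + 1302×0.385 = 606.21 kg/min.

606.2 kg/min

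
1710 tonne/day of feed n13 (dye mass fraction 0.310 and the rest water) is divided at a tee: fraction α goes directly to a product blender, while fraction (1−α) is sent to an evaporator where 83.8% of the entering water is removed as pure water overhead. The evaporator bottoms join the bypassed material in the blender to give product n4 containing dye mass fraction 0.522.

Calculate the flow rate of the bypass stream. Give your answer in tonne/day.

All 1710×0.310 = 530.1 tonne/day of dye reaches n4, so n4 = 530.1/0.522 = 1015.5 tonne/day and vapour = 694.48 tonne/day.
The evaporator receives (1−α)·1710 of feed at 0.690 water and removes 0.838 of that water:
0.838×0.690×(1−α)×1710 = 694.48
(1−α) = 694.48/988.76 = 0.7024;  α = 0.2976.
Bypass flow = 0.2976×1710 = 508.93 tonne/day.

508.9 tonne/day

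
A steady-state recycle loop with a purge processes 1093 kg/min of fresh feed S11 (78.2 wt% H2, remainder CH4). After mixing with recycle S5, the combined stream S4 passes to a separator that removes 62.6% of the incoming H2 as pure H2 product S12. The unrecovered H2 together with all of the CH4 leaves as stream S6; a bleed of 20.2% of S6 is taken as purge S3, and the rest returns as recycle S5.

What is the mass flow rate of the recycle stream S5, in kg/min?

CH4 enters only via S11 and leaves only via the purge: 1093×0.218 = 0.202×(CH4 in S6), and the separator passes all CH4, so CH4 in S4 = CH4 in S6 = 1179.6 kg/min.
H2 in S4: m_A = 1093×0.782 + (1−0.202)·(1−0.626)·m_A, so m_A = 854.73/0.7015 = 1218.3 kg/min.
S6 = (1−0.626)×1218.3 + 1179.6 = 1635.2 kg/min.
Recycle S5 = (1−0.202)×1635.2 = 1304.9 kg/min.

1305 kg/min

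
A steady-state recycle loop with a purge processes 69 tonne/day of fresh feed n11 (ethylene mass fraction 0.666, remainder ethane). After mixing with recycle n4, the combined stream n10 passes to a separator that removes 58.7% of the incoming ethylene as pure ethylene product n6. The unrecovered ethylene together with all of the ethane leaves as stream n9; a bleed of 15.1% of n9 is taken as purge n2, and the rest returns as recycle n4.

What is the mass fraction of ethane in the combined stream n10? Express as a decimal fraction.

0.683

ethane enters only via n11 and leaves only via the purge: 69×0.334 = 0.151×(ethane in n9), and the separator passes all ethane, so ethane in n10 = ethane in n9 = 152.62 tonne/day.
ethylene in n10: m_A = 69×0.666 + (1−0.151)·(1−0.587)·m_A, so m_A = 45.954/0.6494 = 70.768 tonne/day.
n10 = 70.768 + 152.62 = 223.39 tonne/day.
ethane fraction in n10 = 152.62/223.39 = 0.683.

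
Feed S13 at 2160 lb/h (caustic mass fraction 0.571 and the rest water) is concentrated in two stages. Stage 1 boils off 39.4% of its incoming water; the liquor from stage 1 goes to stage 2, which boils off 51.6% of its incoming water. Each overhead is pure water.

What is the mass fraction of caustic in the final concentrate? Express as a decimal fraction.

0.819

water in feed = 2160×0.429 = 926.64 lb/h.
After stage 1: water left = (1−0.394)×926.64 = 561.54; stream total = 1794.9 lb/h.
After stage 2: water left = (1−0.516)×561.54 = 271.79; final concentrate = 1505.1 lb/h.
caustic fraction = 1233.4/1505.1 = 0.819.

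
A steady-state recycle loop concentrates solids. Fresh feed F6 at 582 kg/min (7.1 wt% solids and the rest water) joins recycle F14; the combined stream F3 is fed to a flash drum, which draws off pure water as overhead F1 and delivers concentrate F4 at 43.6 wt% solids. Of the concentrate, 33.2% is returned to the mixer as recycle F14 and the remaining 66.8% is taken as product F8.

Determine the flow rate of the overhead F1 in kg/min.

487.2 kg/min

Overall solids balance (none leaves overhead): solids in fresh feed = solids in product, i.e. 582×0.071 = (1−0.332)·F4·0.436.
F4 = 41.322/(0.436×0.668) = 141.88 kg/min.
Recycle F14 = 0.332×141.88 = 47.104 kg/min.
Combined feed F3 = 582 + 47.104 = 629.1 kg/min.
Overhead F1 = F3 − F4 = 629.1 − 141.88 = 487.22 kg/min.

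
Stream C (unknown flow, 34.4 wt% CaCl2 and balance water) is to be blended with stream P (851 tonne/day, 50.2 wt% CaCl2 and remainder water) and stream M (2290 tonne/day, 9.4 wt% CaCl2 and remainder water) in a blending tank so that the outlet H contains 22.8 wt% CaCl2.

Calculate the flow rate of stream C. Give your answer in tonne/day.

635.2 tonne/day

Let C be the unknown flow. Total out = 3141 + C.
CaCl2 balance: 642.46 + 0.344·C = 0.228·(3141 + C)
(0.344 − 0.228)·C = 0.228×3141 − 642.46 = 73.686
C = 73.686 / 0.116 = 635.22 tonne/day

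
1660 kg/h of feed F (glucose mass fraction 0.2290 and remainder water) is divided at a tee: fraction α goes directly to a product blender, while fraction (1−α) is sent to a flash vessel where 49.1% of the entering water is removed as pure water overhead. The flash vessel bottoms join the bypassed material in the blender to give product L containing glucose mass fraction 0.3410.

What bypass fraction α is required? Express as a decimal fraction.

0.132

All 1660×0.229 = 380.14 kg/h of glucose reaches L, so L = 380.14/0.341 = 1114.8 kg/h and vapour = 545.22 kg/h.
The evaporator receives (1−α)·1660 of feed at 0.771 water and removes 0.491 of that water:
0.491×0.771×(1−α)×1660 = 545.22
(1−α) = 545.22/628.41 = 0.8676;  α = 0.1324.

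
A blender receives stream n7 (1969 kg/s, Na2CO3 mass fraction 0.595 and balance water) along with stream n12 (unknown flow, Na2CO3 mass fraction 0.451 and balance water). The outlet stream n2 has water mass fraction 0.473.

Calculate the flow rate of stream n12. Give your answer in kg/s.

1762 kg/s

Let n12 be the unknown flow. Total out = 1969 + n12.
water balance: 797.45 + 0.549·n12 = 0.473·(1969 + n12)
(0.549 − 0.473)·n12 = 0.473×1969 − 797.45 = 133.89
n12 = 133.89 / 0.076 = 1761.7 kg/s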